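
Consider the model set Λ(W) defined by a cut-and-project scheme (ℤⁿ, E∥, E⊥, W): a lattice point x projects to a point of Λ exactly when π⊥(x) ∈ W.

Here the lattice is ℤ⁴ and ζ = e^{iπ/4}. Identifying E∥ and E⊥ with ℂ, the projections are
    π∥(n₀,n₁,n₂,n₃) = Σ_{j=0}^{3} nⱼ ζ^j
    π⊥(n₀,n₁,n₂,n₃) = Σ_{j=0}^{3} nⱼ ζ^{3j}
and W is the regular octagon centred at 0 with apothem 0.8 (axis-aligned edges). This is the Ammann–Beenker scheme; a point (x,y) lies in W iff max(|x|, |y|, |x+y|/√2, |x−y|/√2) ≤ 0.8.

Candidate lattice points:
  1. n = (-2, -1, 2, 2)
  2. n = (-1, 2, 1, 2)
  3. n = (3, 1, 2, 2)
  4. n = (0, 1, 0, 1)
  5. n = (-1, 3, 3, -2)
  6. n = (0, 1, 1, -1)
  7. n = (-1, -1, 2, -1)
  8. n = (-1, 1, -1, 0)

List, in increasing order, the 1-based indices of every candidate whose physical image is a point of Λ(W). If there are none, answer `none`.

π⊥(n) = n₀ + n₁ζ³ + n₂ζ⁶ + n₃ζ⁹ where ζ = e^{iπ/4}.
#1 (-2, -1, 2, 2): internal (0.1213, -1.2929); octagon support 1.2929 vs apothem 0.8 → ∉ W
#2 (-1, 2, 1, 2): internal (-1.0000, 1.8284); octagon support 2.0000 vs apothem 0.8 → ∉ W
#3 (3, 1, 2, 2): internal (3.7071, 0.1213); octagon support 3.7071 vs apothem 0.8 → ∉ W
#4 (0, 1, 0, 1): internal (0.0000, 1.4142); octagon support 1.4142 vs apothem 0.8 → ∉ W
#5 (-1, 3, 3, -2): internal (-4.5355, -2.2929); octagon support 4.8284 vs apothem 0.8 → ∉ W
#6 (0, 1, 1, -1): internal (-1.4142, -1.0000); octagon support 1.7071 vs apothem 0.8 → ∉ W
#7 (-1, -1, 2, -1): internal (-1.0000, -3.4142); octagon support 3.4142 vs apothem 0.8 → ∉ W
#8 (-1, 1, -1, 0): internal (-1.7071, 1.7071); octagon support 2.4142 vs apothem 0.8 → ∉ W

none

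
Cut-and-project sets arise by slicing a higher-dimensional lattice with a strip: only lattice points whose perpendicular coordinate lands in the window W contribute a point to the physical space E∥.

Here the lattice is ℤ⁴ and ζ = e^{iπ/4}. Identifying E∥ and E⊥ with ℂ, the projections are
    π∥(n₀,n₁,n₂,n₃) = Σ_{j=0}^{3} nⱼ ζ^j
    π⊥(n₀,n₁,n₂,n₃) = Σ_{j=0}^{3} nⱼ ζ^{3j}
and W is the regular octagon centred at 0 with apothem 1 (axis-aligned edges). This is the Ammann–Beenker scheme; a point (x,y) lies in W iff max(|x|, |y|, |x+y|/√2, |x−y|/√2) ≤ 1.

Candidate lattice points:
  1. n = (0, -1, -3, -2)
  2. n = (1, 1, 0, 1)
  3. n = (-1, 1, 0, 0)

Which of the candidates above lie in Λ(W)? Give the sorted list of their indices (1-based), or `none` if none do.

none

With ζ = e^{iπ/4} the internal vectors are ζ^0,ζ^3,ζ^6,ζ^9.
candidate 1: n = (0, -1, -3, -2) → π⊥ ≈ (-0.70711, +0.87868); max(|x|,|y|,|x±y|/√2) = 1.12132 > 1 ⇒ ∉ W
candidate 2: n = (1, 1, 0, 1) → π⊥ ≈ (+1.00000, +1.41421); max(|x|,|y|,|x±y|/√2) = 1.70711 > 1 ⇒ ∉ W
candidate 3: n = (-1, 1, 0, 0) → π⊥ ≈ (-1.70711, +0.70711); max(|x|,|y|,|x±y|/√2) = 1.70711 > 1 ⇒ ∉ W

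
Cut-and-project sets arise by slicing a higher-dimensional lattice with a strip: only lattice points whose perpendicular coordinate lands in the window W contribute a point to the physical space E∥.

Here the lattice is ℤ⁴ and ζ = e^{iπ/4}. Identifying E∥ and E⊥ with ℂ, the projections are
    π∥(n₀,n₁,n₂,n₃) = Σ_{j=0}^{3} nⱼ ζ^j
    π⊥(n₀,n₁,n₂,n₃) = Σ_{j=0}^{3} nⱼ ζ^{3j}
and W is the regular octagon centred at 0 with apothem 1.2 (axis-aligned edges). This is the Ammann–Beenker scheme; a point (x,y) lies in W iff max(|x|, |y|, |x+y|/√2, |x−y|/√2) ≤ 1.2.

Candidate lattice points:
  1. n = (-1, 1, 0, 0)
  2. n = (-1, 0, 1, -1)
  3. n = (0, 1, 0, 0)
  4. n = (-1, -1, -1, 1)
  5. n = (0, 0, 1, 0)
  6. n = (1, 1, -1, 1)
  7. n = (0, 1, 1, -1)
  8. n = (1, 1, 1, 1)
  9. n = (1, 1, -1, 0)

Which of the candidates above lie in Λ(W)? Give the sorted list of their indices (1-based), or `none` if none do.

π⊥(n) = n₀ + n₁ζ³ + n₂ζ⁶ + n₃ζ⁹ where ζ = e^{iπ/4}.
candidate 1: n = (-1, 1, 0, 0) → π⊥ ≈ (-1.7071, +0.7071); max(|x|,|y|,|x±y|/√2) = 1.7071 > 1.2 ⇒ ∉ W
candidate 2: n = (-1, 0, 1, -1) → π⊥ ≈ (-1.7071, -1.7071); max(|x|,|y|,|x±y|/√2) = 2.4142 > 1.2 ⇒ ∉ W
candidate 3: n = (0, 1, 0, 0) → π⊥ ≈ (-0.7071, +0.7071); max(|x|,|y|,|x±y|/√2) = 1.0000 ≤ 1.2 ⇒ ∈ W
candidate 4: n = (-1, -1, -1, 1) → π⊥ ≈ (+0.4142, +1.0000); max(|x|,|y|,|x±y|/√2) = 1.0000 ≤ 1.2 ⇒ ∈ W
candidate 5: n = (0, 0, 1, 0) → π⊥ ≈ (+0.0000, -1.0000); max(|x|,|y|,|x±y|/√2) = 1.0000 ≤ 1.2 ⇒ ∈ W
candidate 6: n = (1, 1, -1, 1) → π⊥ ≈ (+1.0000, +2.4142); max(|x|,|y|,|x±y|/√2) = 2.4142 > 1.2 ⇒ ∉ W
candidate 7: n = (0, 1, 1, -1) → π⊥ ≈ (-1.4142, -1.0000); max(|x|,|y|,|x±y|/√2) = 1.7071 > 1.2 ⇒ ∉ W
candidate 8: n = (1, 1, 1, 1) → π⊥ ≈ (+1.0000, +0.4142); max(|x|,|y|,|x±y|/√2) = 1.0000 ≤ 1.2 ⇒ ∈ W
candidate 9: n = (1, 1, -1, 0) → π⊥ ≈ (+0.2929, +1.7071); max(|x|,|y|,|x±y|/√2) = 1.7071 > 1.2 ⇒ ∉ W

3, 4, 5, 8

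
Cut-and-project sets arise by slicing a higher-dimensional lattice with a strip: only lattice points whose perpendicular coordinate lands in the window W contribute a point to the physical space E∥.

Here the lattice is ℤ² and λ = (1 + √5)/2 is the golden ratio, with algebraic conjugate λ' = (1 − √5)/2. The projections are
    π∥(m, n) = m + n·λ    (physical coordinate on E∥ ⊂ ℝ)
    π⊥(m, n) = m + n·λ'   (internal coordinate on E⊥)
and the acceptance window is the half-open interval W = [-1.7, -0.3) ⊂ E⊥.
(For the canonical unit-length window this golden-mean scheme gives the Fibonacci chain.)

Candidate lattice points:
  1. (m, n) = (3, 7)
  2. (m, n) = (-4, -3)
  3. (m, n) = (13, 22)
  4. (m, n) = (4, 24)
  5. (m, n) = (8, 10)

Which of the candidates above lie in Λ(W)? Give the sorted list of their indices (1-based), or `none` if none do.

1, 3

Compute λ' = (1−√5)/2 = -0.618034, so π⊥(m,n) = m -0.618034·n.
candidate 1: (m,n)=(3,7) → π∥ = 3+7·λ ≈ 14.326238, π⊥ = 3+7·λ' ≈ -1.326238 ∈ [-1.7, -0.3) ⇒ IN Λ
candidate 2: (m,n)=(-4,-3) → π∥ = -4-3·λ ≈ -8.854102, π⊥ = -4-3·λ' ≈ -2.145898 ∉ [-1.7, -0.3) ⇒ out
candidate 3: (m,n)=(13,22) → π∥ = 13+22·λ ≈ 48.596748, π⊥ = 13+22·λ' ≈ -0.596748 ∈ [-1.7, -0.3) ⇒ IN Λ
candidate 4: (m,n)=(4,24) → π∥ = 4+24·λ ≈ 42.832816, π⊥ = 4+24·λ' ≈ -10.832816 ∉ [-1.7, -0.3) ⇒ out
candidate 5: (m,n)=(8,10) → π∥ = 8+10·λ ≈ 24.180340, π⊥ = 8+10·λ' ≈ 1.819660 ∉ [-1.7, -0.3) ⇒ out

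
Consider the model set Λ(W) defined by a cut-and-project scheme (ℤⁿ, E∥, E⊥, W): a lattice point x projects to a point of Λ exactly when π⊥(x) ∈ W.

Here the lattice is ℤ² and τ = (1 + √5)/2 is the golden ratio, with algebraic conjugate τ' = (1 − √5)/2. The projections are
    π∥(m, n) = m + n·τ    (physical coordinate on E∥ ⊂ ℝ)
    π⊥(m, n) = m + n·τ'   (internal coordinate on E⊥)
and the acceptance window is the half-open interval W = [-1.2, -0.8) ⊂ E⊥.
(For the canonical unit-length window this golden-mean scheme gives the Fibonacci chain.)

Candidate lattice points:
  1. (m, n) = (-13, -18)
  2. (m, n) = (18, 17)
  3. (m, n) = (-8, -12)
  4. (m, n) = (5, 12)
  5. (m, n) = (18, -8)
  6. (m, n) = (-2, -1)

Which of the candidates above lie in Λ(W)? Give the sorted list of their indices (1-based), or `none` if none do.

none

τ' = (1−√5)/2 ≈ -0.6180.
candidate 1: (m,n)=(-13,-18) → π∥ = -13-18·τ ≈ -42.1246, π⊥ = -13-18·τ' ≈ -1.8754 ∉ [-1.2, -0.8) ⇒ out
candidate 2: (m,n)=(18,17) → π∥ = 18+17·τ ≈ 45.5066, π⊥ = 18+17·τ' ≈ 7.4934 ∉ [-1.2, -0.8) ⇒ out
candidate 3: (m,n)=(-8,-12) → π∥ = -8-12·τ ≈ -27.4164, π⊥ = -8-12·τ' ≈ -0.5836 ∉ [-1.2, -0.8) ⇒ out
candidate 4: (m,n)=(5,12) → π∥ = 5+12·τ ≈ 24.4164, π⊥ = 5+12·τ' ≈ -2.4164 ∉ [-1.2, -0.8) ⇒ out
candidate 5: (m,n)=(18,-8) → π∥ = 18-8·τ ≈ 5.0557, π⊥ = 18-8·τ' ≈ 22.9443 ∉ [-1.2, -0.8) ⇒ out
candidate 6: (m,n)=(-2,-1) → π∥ = -2-1·τ ≈ -3.6180, π⊥ = -2-1·τ' ≈ -1.3820 ∉ [-1.2, -0.8) ⇒ out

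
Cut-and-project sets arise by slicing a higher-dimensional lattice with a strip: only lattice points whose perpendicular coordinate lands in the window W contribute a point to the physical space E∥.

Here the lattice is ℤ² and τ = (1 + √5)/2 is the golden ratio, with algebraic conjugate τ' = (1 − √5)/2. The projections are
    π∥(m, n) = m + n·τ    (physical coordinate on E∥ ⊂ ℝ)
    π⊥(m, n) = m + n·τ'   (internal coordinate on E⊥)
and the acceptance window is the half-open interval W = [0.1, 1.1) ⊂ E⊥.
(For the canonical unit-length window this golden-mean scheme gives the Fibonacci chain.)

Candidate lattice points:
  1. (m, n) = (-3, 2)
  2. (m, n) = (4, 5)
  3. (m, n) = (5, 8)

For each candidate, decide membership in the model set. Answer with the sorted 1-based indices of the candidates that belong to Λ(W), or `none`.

2

Numerically τ ≈ 1.61803 and τ' = −1/τ ≈ -0.61803.
#1 (-3,2): internal coord -3 + (2)·τ' = -4.23607; -4.23607 ∉ [0.1, 1.1) → out
#2 (4,5): internal coord 4 + (5)·τ' = +0.90983; +0.90983 ∈ [0.1, 1.1) → IN Λ
#3 (5,8): internal coord 5 + (8)·τ' = +0.05573; +0.05573 ∉ [0.1, 1.1) → out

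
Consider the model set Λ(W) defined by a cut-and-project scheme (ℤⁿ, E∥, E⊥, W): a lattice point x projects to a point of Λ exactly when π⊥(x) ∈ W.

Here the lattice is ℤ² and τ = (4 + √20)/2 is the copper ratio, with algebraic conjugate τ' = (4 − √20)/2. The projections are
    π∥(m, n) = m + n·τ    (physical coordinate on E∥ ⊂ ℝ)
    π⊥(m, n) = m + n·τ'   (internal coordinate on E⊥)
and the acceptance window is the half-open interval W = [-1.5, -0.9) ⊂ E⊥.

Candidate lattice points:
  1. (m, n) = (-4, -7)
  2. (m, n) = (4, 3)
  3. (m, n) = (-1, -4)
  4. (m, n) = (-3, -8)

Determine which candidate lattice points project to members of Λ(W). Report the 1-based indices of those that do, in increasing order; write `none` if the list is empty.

Numerically τ ≈ 4.2361 and τ' = −1/τ ≈ -0.2361.
#1 (-4,-7): internal coord -4 + (-7)·τ' = -2.3475; -2.3475 ∉ [-1.5, -0.9) → out
#2 (4,3): internal coord 4 + (3)·τ' = +3.2918; +3.2918 ∉ [-1.5, -0.9) → out
#3 (-1,-4): internal coord -1 + (-4)·τ' = -0.0557; -0.0557 ∉ [-1.5, -0.9) → out
#4 (-3,-8): internal coord -3 + (-8)·τ' = -1.1115; -1.1115 ∈ [-1.5, -0.9) → IN Λ

4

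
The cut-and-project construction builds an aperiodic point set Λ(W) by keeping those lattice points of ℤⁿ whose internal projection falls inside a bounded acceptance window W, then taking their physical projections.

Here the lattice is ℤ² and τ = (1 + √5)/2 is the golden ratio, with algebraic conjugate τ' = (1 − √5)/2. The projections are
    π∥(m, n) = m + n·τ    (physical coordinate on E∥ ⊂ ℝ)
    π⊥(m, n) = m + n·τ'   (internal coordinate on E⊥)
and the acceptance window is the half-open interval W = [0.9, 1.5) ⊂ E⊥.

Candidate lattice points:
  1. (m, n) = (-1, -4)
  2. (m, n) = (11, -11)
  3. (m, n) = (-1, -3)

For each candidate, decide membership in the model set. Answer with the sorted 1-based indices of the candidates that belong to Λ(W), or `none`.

Numerically τ ≈ 1.618034 and τ' = −1/τ ≈ -0.618034.
#1 (-1,-4): internal coord -1 + (-4)·τ' = +1.472136; +1.472136 ∈ [0.9, 1.5) → IN Λ
#2 (11,-11): internal coord 11 + (-11)·τ' = +17.798374; +17.798374 ∉ [0.9, 1.5) → out
#3 (-1,-3): internal coord -1 + (-3)·τ' = +0.854102; +0.854102 ∉ [0.9, 1.5) → out

1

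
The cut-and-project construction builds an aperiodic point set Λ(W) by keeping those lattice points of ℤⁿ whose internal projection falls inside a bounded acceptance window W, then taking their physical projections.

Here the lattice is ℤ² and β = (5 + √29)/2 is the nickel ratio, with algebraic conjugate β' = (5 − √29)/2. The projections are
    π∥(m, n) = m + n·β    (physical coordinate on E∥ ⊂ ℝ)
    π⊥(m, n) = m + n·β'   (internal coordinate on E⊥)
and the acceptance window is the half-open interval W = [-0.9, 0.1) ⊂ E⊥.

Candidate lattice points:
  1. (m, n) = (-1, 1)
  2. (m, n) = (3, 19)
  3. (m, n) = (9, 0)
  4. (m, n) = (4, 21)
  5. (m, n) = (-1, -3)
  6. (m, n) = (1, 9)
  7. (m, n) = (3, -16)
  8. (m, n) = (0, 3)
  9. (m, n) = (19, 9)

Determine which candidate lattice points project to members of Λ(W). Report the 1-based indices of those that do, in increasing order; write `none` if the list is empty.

Numerically β ≈ 5.192582 and β' = −1/β ≈ -0.192582.
[1] lift (-1,1): star map gives -1.192582; window check -0.9 ≤ -1.192582 < 0.1 is false → out
[2] lift (3,19): star map gives -0.659066; window check -0.9 ≤ -0.659066 < 0.1 is true → IN Λ
[3] lift (9,0): star map gives 9.000000; window check -0.9 ≤ 9.000000 < 0.1 is false → out
[4] lift (4,21): star map gives -0.044230; window check -0.9 ≤ -0.044230 < 0.1 is true → IN Λ
[5] lift (-1,-3): star map gives -0.422253; window check -0.9 ≤ -0.422253 < 0.1 is true → IN Λ
[6] lift (1,9): star map gives -0.733242; window check -0.9 ≤ -0.733242 < 0.1 is true → IN Λ
[7] lift (3,-16): star map gives 6.081318; window check -0.9 ≤ 6.081318 < 0.1 is false → out
[8] lift (0,3): star map gives -0.577747; window check -0.9 ≤ -0.577747 < 0.1 is true → IN Λ
[9] lift (19,9): star map gives 17.266758; window check -0.9 ≤ 17.266758 < 0.1 is false → out

2, 4, 5, 6, 8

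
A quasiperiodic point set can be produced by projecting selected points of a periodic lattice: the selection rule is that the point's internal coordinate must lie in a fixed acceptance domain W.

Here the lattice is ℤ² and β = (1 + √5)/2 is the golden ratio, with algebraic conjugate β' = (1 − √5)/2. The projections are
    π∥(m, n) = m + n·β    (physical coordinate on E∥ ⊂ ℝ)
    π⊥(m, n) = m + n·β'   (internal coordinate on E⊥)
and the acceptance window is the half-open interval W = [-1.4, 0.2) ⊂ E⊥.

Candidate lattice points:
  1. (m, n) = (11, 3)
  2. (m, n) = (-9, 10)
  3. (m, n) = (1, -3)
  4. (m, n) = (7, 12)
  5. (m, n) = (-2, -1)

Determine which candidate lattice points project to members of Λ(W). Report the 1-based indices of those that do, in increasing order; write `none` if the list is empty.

4, 5

Compute β' = (1−√5)/2 = -0.61803, so π⊥(m,n) = m -0.61803·n.
#1 (11,3): internal coord 11 + (3)·β' = +9.14590; +9.14590 ∉ [-1.4, 0.2) → out
#2 (-9,10): internal coord -9 + (10)·β' = -15.18034; -15.18034 ∉ [-1.4, 0.2) → out
#3 (1,-3): internal coord 1 + (-3)·β' = +2.85410; +2.85410 ∉ [-1.4, 0.2) → out
#4 (7,12): internal coord 7 + (12)·β' = -0.41641; -0.41641 ∈ [-1.4, 0.2) → IN Λ
#5 (-2,-1): internal coord -2 + (-1)·β' = -1.38197; -1.38197 ∈ [-1.4, 0.2) → IN Λ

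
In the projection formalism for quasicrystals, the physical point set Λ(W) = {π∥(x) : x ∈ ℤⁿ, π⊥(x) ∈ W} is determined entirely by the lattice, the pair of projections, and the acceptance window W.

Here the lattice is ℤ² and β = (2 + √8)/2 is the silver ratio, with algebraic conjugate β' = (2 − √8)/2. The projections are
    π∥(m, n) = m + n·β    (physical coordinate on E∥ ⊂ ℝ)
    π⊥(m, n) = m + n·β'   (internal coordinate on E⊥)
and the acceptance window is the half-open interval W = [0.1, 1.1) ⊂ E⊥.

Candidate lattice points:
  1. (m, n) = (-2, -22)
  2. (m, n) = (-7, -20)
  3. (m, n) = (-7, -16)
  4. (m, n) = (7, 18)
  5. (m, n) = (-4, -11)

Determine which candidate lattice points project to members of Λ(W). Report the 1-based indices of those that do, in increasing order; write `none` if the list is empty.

5

Compute β' = (2−√8)/2 = -0.41421, so π⊥(m,n) = m -0.41421·n.
candidate 1: (m,n)=(-2,-22) → π∥ = -2-22·β ≈ -55.11270, π⊥ = -2-22·β' ≈ 7.11270 ∉ [0.1, 1.1) ⇒ out
candidate 2: (m,n)=(-7,-20) → π∥ = -7-20·β ≈ -55.28427, π⊥ = -7-20·β' ≈ 1.28427 ∉ [0.1, 1.1) ⇒ out
candidate 3: (m,n)=(-7,-16) → π∥ = -7-16·β ≈ -45.62742, π⊥ = -7-16·β' ≈ -0.37258 ∉ [0.1, 1.1) ⇒ out
candidate 4: (m,n)=(7,18) → π∥ = 7+18·β ≈ 50.45584, π⊥ = 7+18·β' ≈ -0.45584 ∉ [0.1, 1.1) ⇒ out
candidate 5: (m,n)=(-4,-11) → π∥ = -4-11·β ≈ -30.55635, π⊥ = -4-11·β' ≈ 0.55635 ∈ [0.1, 1.1) ⇒ IN Λ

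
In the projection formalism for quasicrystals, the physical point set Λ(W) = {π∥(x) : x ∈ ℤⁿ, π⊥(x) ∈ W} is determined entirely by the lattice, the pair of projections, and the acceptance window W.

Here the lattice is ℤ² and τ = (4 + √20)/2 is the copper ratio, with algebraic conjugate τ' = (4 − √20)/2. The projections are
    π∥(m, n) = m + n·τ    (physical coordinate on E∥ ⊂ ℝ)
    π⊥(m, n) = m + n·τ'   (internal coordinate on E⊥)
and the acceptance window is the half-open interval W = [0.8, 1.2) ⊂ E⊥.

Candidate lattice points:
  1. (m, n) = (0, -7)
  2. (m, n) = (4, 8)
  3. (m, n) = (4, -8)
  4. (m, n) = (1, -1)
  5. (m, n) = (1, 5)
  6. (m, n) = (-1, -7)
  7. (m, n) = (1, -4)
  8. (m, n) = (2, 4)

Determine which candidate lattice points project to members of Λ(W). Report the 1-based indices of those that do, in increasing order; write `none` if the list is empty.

Numerically τ ≈ 4.236068 and τ' = −1/τ ≈ -0.236068.
candidate 1: (m,n)=(0,-7) → π∥ = 0-7·τ ≈ -29.652476, π⊥ = 0-7·τ' ≈ 1.652476 ∉ [0.8, 1.2) ⇒ out
candidate 2: (m,n)=(4,8) → π∥ = 4+8·τ ≈ 37.888544, π⊥ = 4+8·τ' ≈ 2.111456 ∉ [0.8, 1.2) ⇒ out
candidate 3: (m,n)=(4,-8) → π∥ = 4-8·τ ≈ -29.888544, π⊥ = 4-8·τ' ≈ 5.888544 ∉ [0.8, 1.2) ⇒ out
candidate 4: (m,n)=(1,-1) → π∥ = 1-1·τ ≈ -3.236068, π⊥ = 1-1·τ' ≈ 1.236068 ∉ [0.8, 1.2) ⇒ out
candidate 5: (m,n)=(1,5) → π∥ = 1+5·τ ≈ 22.180340, π⊥ = 1+5·τ' ≈ -0.180340 ∉ [0.8, 1.2) ⇒ out
candidate 6: (m,n)=(-1,-7) → π∥ = -1-7·τ ≈ -30.652476, π⊥ = -1-7·τ' ≈ 0.652476 ∉ [0.8, 1.2) ⇒ out
candidate 7: (m,n)=(1,-4) → π∥ = 1-4·τ ≈ -15.944272, π⊥ = 1-4·τ' ≈ 1.944272 ∉ [0.8, 1.2) ⇒ out
candidate 8: (m,n)=(2,4) → π∥ = 2+4·τ ≈ 18.944272, π⊥ = 2+4·τ' ≈ 1.055728 ∈ [0.8, 1.2) ⇒ IN Λ

8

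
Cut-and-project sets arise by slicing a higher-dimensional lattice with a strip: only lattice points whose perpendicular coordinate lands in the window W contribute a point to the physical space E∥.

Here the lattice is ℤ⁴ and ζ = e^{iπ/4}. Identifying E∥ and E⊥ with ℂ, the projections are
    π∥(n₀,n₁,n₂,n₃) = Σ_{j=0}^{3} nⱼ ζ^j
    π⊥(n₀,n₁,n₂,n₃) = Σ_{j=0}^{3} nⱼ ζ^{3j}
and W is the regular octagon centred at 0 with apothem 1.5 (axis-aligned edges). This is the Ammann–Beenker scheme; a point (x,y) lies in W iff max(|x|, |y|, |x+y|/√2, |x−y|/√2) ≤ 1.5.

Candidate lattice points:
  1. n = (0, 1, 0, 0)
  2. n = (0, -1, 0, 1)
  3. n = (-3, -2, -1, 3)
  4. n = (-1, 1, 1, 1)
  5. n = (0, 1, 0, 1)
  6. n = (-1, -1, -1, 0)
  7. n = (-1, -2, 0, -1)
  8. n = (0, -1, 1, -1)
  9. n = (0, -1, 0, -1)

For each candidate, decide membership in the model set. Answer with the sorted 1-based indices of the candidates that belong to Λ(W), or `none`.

π⊥(n) = n₀ + n₁ζ³ + n₂ζ⁶ + n₃ζ⁹ where ζ = e^{iπ/4}.
candidate 1: n = (0, 1, 0, 0) → π⊥ ≈ (-0.7071, +0.7071); max(|x|,|y|,|x±y|/√2) = 1.0000 ≤ 1.5 ⇒ ∈ W
candidate 2: n = (0, -1, 0, 1) → π⊥ ≈ (+1.4142, +0.0000); max(|x|,|y|,|x±y|/√2) = 1.4142 ≤ 1.5 ⇒ ∈ W
candidate 3: n = (-3, -2, -1, 3) → π⊥ ≈ (+0.5355, +1.7071); max(|x|,|y|,|x±y|/√2) = 1.7071 > 1.5 ⇒ ∉ W
candidate 4: n = (-1, 1, 1, 1) → π⊥ ≈ (-1.0000, +0.4142); max(|x|,|y|,|x±y|/√2) = 1.0000 ≤ 1.5 ⇒ ∈ W
candidate 5: n = (0, 1, 0, 1) → π⊥ ≈ (+0.0000, +1.4142); max(|x|,|y|,|x±y|/√2) = 1.4142 ≤ 1.5 ⇒ ∈ W
candidate 6: n = (-1, -1, -1, 0) → π⊥ ≈ (-0.2929, +0.2929); max(|x|,|y|,|x±y|/√2) = 0.4142 ≤ 1.5 ⇒ ∈ W
candidate 7: n = (-1, -2, 0, -1) → π⊥ ≈ (-0.2929, -2.1213); max(|x|,|y|,|x±y|/√2) = 2.1213 > 1.5 ⇒ ∉ W
candidate 8: n = (0, -1, 1, -1) → π⊥ ≈ (+0.0000, -2.4142); max(|x|,|y|,|x±y|/√2) = 2.4142 > 1.5 ⇒ ∉ W
candidate 9: n = (0, -1, 0, -1) → π⊥ ≈ (+0.0000, -1.4142); max(|x|,|y|,|x±y|/√2) = 1.4142 ≤ 1.5 ⇒ ∈ W

1, 2, 4, 5, 6, 9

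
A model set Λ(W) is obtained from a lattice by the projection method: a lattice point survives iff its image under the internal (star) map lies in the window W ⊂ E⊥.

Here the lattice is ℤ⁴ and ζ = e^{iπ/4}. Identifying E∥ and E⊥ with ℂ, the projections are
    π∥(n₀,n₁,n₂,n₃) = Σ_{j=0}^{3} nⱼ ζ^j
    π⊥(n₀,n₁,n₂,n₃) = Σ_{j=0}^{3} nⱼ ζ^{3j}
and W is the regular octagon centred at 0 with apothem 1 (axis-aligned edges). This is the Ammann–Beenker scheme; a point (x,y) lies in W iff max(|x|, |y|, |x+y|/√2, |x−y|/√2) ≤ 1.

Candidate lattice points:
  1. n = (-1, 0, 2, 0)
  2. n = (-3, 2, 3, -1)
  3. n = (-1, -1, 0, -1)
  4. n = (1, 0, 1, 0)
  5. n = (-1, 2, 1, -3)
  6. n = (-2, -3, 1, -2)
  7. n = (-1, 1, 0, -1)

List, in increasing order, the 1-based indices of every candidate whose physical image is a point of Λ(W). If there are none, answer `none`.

none

Internal map: ζ^{3j} for j=0..3 gives (1,0), (−√2/2,√2/2), (0,−1), (√2/2,√2/2).
candidate 1: n = (-1, 0, 2, 0) → π⊥ ≈ (-1.000000, -2.000000); max(|x|,|y|,|x±y|/√2) = 2.121320 > 1 ⇒ ∉ W
candidate 2: n = (-3, 2, 3, -1) → π⊥ ≈ (-5.121320, -2.292893); max(|x|,|y|,|x±y|/√2) = 5.242641 > 1 ⇒ ∉ W
candidate 3: n = (-1, -1, 0, -1) → π⊥ ≈ (-1.000000, -1.414214); max(|x|,|y|,|x±y|/√2) = 1.707107 > 1 ⇒ ∉ W
candidate 4: n = (1, 0, 1, 0) → π⊥ ≈ (+1.000000, -1.000000); max(|x|,|y|,|x±y|/√2) = 1.414214 > 1 ⇒ ∉ W
candidate 5: n = (-1, 2, 1, -3) → π⊥ ≈ (-4.535534, -1.707107); max(|x|,|y|,|x±y|/√2) = 4.535534 > 1 ⇒ ∉ W
candidate 6: n = (-2, -3, 1, -2) → π⊥ ≈ (-1.292893, -4.535534); max(|x|,|y|,|x±y|/√2) = 4.535534 > 1 ⇒ ∉ W
candidate 7: n = (-1, 1, 0, -1) → π⊥ ≈ (-2.414214, +0.000000); max(|x|,|y|,|x±y|/√2) = 2.414214 > 1 ⇒ ∉ W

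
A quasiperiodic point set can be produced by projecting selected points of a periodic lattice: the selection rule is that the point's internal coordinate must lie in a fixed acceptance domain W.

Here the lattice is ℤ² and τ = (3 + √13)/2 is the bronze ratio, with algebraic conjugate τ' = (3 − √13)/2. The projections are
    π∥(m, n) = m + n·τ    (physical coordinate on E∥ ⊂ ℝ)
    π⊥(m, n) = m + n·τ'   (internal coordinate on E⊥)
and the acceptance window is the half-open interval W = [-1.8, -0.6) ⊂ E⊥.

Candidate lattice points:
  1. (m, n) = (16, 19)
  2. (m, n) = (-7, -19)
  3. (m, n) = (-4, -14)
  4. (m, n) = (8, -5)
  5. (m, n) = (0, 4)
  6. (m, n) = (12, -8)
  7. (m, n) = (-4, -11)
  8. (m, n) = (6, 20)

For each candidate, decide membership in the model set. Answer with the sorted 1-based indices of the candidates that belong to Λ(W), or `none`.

2, 5, 7

Numerically τ ≈ 3.302776 and τ' = −1/τ ≈ -0.302776.
[1] lift (16,19): star map gives 10.247263; window check -1.8 ≤ 10.247263 < -0.6 is false → out
[2] lift (-7,-19): star map gives -1.247263; window check -1.8 ≤ -1.247263 < -0.6 is true → IN Λ
[3] lift (-4,-14): star map gives 0.238859; window check -1.8 ≤ 0.238859 < -0.6 is false → out
[4] lift (8,-5): star map gives 9.513878; window check -1.8 ≤ 9.513878 < -0.6 is false → out
[5] lift (0,4): star map gives -1.211103; window check -1.8 ≤ -1.211103 < -0.6 is true → IN Λ
[6] lift (12,-8): star map gives 14.422205; window check -1.8 ≤ 14.422205 < -0.6 is false → out
[7] lift (-4,-11): star map gives -0.669468; window check -1.8 ≤ -0.669468 < -0.6 is true → IN Λ
[8] lift (6,20): star map gives -0.055513; window check -1.8 ≤ -0.055513 < -0.6 is false → out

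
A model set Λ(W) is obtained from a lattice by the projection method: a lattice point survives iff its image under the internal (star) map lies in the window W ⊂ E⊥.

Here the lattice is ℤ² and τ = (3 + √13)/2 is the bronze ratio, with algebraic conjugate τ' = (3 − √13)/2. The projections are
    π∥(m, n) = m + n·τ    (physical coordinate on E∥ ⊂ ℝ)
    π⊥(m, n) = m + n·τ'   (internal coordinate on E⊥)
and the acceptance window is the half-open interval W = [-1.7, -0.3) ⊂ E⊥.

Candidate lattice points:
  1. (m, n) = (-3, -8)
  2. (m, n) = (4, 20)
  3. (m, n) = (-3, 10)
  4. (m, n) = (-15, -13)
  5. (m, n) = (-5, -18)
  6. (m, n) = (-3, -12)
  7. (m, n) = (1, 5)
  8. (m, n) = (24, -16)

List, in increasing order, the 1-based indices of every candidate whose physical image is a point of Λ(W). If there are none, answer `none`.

1, 7

Compute τ' = (3−√13)/2 = -0.30278, so π⊥(m,n) = m -0.30278·n.
candidate 1: (m,n)=(-3,-8) → π∥ = -3-8·τ ≈ -29.42221, π⊥ = -3-8·τ' ≈ -0.57779 ∈ [-1.7, -0.3) ⇒ IN Λ
candidate 2: (m,n)=(4,20) → π∥ = 4+20·τ ≈ 70.05551, π⊥ = 4+20·τ' ≈ -2.05551 ∉ [-1.7, -0.3) ⇒ out
candidate 3: (m,n)=(-3,10) → π∥ = -3+10·τ ≈ 30.02776, π⊥ = -3+10·τ' ≈ -6.02776 ∉ [-1.7, -0.3) ⇒ out
candidate 4: (m,n)=(-15,-13) → π∥ = -15-13·τ ≈ -57.93608, π⊥ = -15-13·τ' ≈ -11.06392 ∉ [-1.7, -0.3) ⇒ out
candidate 5: (m,n)=(-5,-18) → π∥ = -5-18·τ ≈ -64.44996, π⊥ = -5-18·τ' ≈ 0.44996 ∉ [-1.7, -0.3) ⇒ out
candidate 6: (m,n)=(-3,-12) → π∥ = -3-12·τ ≈ -42.63331, π⊥ = -3-12·τ' ≈ 0.63331 ∉ [-1.7, -0.3) ⇒ out
candidate 7: (m,n)=(1,5) → π∥ = 1+5·τ ≈ 17.51388, π⊥ = 1+5·τ' ≈ -0.51388 ∈ [-1.7, -0.3) ⇒ IN Λ
candidate 8: (m,n)=(24,-16) → π∥ = 24-16·τ ≈ -28.84441, π⊥ = 24-16·τ' ≈ 28.84441 ∉ [-1.7, -0.3) ⇒ out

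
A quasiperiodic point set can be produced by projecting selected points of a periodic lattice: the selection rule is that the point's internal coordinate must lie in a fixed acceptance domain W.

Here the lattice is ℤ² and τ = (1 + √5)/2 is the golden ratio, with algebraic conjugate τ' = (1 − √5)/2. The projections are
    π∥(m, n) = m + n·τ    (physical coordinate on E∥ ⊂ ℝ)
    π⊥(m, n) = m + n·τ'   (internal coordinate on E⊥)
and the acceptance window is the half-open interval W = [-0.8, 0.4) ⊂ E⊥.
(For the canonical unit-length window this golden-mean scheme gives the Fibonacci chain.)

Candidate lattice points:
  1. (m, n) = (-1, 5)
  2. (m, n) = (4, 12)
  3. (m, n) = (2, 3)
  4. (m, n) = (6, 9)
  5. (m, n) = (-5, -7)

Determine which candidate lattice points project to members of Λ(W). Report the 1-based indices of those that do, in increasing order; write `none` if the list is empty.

3, 5

Numerically τ ≈ 1.618034 and τ' = −1/τ ≈ -0.618034.
[1] lift (-1,5): star map gives -4.090170; window check -0.8 ≤ -4.090170 < 0.4 is false → out
[2] lift (4,12): star map gives -3.416408; window check -0.8 ≤ -3.416408 < 0.4 is false → out
[3] lift (2,3): star map gives 0.145898; window check -0.8 ≤ 0.145898 < 0.4 is true → IN Λ
[4] lift (6,9): star map gives 0.437694; window check -0.8 ≤ 0.437694 < 0.4 is false → out
[5] lift (-5,-7): star map gives -0.673762; window check -0.8 ≤ -0.673762 < 0.4 is true → IN Λ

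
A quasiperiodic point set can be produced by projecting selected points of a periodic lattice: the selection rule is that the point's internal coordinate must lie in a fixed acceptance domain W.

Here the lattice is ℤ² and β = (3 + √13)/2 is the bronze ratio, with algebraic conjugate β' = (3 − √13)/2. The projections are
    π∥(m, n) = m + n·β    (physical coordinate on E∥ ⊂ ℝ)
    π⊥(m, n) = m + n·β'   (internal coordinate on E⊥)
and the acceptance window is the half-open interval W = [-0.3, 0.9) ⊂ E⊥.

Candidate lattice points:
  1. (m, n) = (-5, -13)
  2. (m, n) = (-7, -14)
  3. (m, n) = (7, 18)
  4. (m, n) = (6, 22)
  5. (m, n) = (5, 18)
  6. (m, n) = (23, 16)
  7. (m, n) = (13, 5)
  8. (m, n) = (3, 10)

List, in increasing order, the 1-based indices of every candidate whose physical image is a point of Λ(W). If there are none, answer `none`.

8

β' = (3−√13)/2 ≈ -0.3028.
candidate 1: (m,n)=(-5,-13) → π∥ = -5-13·β ≈ -47.9361, π⊥ = -5-13·β' ≈ -1.0639 ∉ [-0.3, 0.9) ⇒ out
candidate 2: (m,n)=(-7,-14) → π∥ = -7-14·β ≈ -53.2389, π⊥ = -7-14·β' ≈ -2.7611 ∉ [-0.3, 0.9) ⇒ out
candidate 3: (m,n)=(7,18) → π∥ = 7+18·β ≈ 66.4500, π⊥ = 7+18·β' ≈ 1.5500 ∉ [-0.3, 0.9) ⇒ out
candidate 4: (m,n)=(6,22) → π∥ = 6+22·β ≈ 78.6611, π⊥ = 6+22·β' ≈ -0.6611 ∉ [-0.3, 0.9) ⇒ out
candidate 5: (m,n)=(5,18) → π∥ = 5+18·β ≈ 64.4500, π⊥ = 5+18·β' ≈ -0.4500 ∉ [-0.3, 0.9) ⇒ out
candidate 6: (m,n)=(23,16) → π∥ = 23+16·β ≈ 75.8444, π⊥ = 23+16·β' ≈ 18.1556 ∉ [-0.3, 0.9) ⇒ out
candidate 7: (m,n)=(13,5) → π∥ = 13+5·β ≈ 29.5139, π⊥ = 13+5·β' ≈ 11.4861 ∉ [-0.3, 0.9) ⇒ out
candidate 8: (m,n)=(3,10) → π∥ = 3+10·β ≈ 36.0278, π⊥ = 3+10·β' ≈ -0.0278 ∈ [-0.3, 0.9) ⇒ IN Λ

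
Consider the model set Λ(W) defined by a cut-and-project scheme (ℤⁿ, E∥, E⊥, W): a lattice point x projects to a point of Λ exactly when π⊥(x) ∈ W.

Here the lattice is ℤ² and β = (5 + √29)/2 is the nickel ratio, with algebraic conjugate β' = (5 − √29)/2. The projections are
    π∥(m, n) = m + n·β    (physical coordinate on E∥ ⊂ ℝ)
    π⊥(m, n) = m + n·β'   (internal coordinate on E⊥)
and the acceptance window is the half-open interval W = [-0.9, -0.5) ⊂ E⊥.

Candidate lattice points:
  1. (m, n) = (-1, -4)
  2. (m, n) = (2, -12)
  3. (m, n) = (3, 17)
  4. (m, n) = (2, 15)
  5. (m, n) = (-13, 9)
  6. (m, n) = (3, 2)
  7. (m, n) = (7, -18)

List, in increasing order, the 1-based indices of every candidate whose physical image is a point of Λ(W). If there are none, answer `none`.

Compute β' = (5−√29)/2 = -0.1926, so π⊥(m,n) = m -0.1926·n.
candidate 1: (m,n)=(-1,-4) → π∥ = -1-4·β ≈ -21.7703, π⊥ = -1-4·β' ≈ -0.2297 ∉ [-0.9, -0.5) ⇒ out
candidate 2: (m,n)=(2,-12) → π∥ = 2-12·β ≈ -60.3110, π⊥ = 2-12·β' ≈ 4.3110 ∉ [-0.9, -0.5) ⇒ out
candidate 3: (m,n)=(3,17) → π∥ = 3+17·β ≈ 91.2739, π⊥ = 3+17·β' ≈ -0.2739 ∉ [-0.9, -0.5) ⇒ out
candidate 4: (m,n)=(2,15) → π∥ = 2+15·β ≈ 79.8887, π⊥ = 2+15·β' ≈ -0.8887 ∈ [-0.9, -0.5) ⇒ IN Λ
candidate 5: (m,n)=(-13,9) → π∥ = -13+9·β ≈ 33.7332, π⊥ = -13+9·β' ≈ -14.7332 ∉ [-0.9, -0.5) ⇒ out
candidate 6: (m,n)=(3,2) → π∥ = 3+2·β ≈ 13.3852, π⊥ = 3+2·β' ≈ 2.6148 ∉ [-0.9, -0.5) ⇒ out
candidate 7: (m,n)=(7,-18) → π∥ = 7-18·β ≈ -86.4665, π⊥ = 7-18·β' ≈ 10.4665 ∉ [-0.9, -0.5) ⇒ out

4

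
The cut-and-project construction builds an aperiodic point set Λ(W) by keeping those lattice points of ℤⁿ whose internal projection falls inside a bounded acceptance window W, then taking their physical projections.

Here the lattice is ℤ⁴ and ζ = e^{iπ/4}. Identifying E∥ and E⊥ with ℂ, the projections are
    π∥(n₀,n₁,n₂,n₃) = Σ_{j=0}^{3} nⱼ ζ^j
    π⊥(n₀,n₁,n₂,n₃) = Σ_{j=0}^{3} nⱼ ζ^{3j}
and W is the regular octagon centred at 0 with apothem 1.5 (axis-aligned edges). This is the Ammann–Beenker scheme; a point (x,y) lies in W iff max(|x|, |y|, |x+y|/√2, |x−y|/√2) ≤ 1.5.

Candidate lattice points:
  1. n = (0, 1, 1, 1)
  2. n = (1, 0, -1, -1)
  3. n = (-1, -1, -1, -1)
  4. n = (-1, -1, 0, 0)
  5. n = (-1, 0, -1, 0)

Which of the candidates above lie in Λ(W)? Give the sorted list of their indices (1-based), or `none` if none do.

π⊥(n) = n₀ + n₁ζ³ + n₂ζ⁶ + n₃ζ⁹ where ζ = e^{iπ/4}.
candidate 1: n = (0, 1, 1, 1) → π⊥ ≈ (+0.000000, +0.414214); max(|x|,|y|,|x±y|/√2) = 0.414214 ≤ 1.5 ⇒ ∈ W
candidate 2: n = (1, 0, -1, -1) → π⊥ ≈ (+0.292893, +0.292893); max(|x|,|y|,|x±y|/√2) = 0.414214 ≤ 1.5 ⇒ ∈ W
candidate 3: n = (-1, -1, -1, -1) → π⊥ ≈ (-1.000000, -0.414214); max(|x|,|y|,|x±y|/√2) = 1.000000 ≤ 1.5 ⇒ ∈ W
candidate 4: n = (-1, -1, 0, 0) → π⊥ ≈ (-0.292893, -0.707107); max(|x|,|y|,|x±y|/√2) = 0.707107 ≤ 1.5 ⇒ ∈ W
candidate 5: n = (-1, 0, -1, 0) → π⊥ ≈ (-1.000000, +1.000000); max(|x|,|y|,|x±y|/√2) = 1.414214 ≤ 1.5 ⇒ ∈ W

1, 2, 3, 4, 5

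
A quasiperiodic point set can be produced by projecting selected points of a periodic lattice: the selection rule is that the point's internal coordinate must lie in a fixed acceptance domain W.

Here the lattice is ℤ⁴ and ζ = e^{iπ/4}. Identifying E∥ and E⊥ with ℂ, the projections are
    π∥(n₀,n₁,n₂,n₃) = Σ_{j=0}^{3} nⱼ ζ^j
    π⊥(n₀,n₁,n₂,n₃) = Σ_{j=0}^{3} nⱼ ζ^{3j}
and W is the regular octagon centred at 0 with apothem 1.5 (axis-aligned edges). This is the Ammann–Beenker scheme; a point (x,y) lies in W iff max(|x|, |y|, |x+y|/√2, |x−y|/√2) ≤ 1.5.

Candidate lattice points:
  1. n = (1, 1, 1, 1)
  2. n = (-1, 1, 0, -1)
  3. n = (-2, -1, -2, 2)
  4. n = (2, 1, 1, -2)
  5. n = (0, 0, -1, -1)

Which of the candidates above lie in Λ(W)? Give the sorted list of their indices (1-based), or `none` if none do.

Internal map: ζ^{3j} for j=0..3 gives (1,0), (−√2/2,√2/2), (0,−1), (√2/2,√2/2).
#1 (1, 1, 1, 1): internal (1.000000, 0.414214); octagon support 1.000000 vs apothem 1.5 → ∈ W
#2 (-1, 1, 0, -1): internal (-2.414214, 0.000000); octagon support 2.414214 vs apothem 1.5 → ∉ W
#3 (-2, -1, -2, 2): internal (0.121320, 2.707107); octagon support 2.707107 vs apothem 1.5 → ∉ W
#4 (2, 1, 1, -2): internal (-0.121320, -1.707107); octagon support 1.707107 vs apothem 1.5 → ∉ W
#5 (0, 0, -1, -1): internal (-0.707107, 0.292893); octagon support 0.707107 vs apothem 1.5 → ∈ W

1, 5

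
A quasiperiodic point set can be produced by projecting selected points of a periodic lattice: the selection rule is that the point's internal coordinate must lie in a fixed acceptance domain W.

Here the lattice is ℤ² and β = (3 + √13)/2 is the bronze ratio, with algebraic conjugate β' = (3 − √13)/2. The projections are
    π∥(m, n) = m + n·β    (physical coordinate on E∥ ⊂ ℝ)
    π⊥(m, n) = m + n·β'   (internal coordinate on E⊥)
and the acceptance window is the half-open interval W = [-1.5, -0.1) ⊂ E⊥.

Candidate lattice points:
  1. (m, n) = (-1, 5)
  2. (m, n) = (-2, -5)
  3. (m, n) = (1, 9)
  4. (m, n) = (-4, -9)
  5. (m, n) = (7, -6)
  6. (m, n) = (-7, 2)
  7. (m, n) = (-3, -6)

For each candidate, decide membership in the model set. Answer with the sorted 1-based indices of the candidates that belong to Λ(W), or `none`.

2, 4, 7

β' = (3−√13)/2 ≈ -0.302776.
candidate 1: (m,n)=(-1,5) → π∥ = -1+5·β ≈ 15.513878, π⊥ = -1+5·β' ≈ -2.513878 ∉ [-1.5, -0.1) ⇒ out
candidate 2: (m,n)=(-2,-5) → π∥ = -2-5·β ≈ -18.513878, π⊥ = -2-5·β' ≈ -0.486122 ∈ [-1.5, -0.1) ⇒ IN Λ
candidate 3: (m,n)=(1,9) → π∥ = 1+9·β ≈ 30.724981, π⊥ = 1+9·β' ≈ -1.724981 ∉ [-1.5, -0.1) ⇒ out
candidate 4: (m,n)=(-4,-9) → π∥ = -4-9·β ≈ -33.724981, π⊥ = -4-9·β' ≈ -1.275019 ∈ [-1.5, -0.1) ⇒ IN Λ
candidate 5: (m,n)=(7,-6) → π∥ = 7-6·β ≈ -12.816654, π⊥ = 7-6·β' ≈ 8.816654 ∉ [-1.5, -0.1) ⇒ out
candidate 6: (m,n)=(-7,2) → π∥ = -7+2·β ≈ -0.394449, π⊥ = -7+2·β' ≈ -7.605551 ∉ [-1.5, -0.1) ⇒ out
candidate 7: (m,n)=(-3,-6) → π∥ = -3-6·β ≈ -22.816654, π⊥ = -3-6·β' ≈ -1.183346 ∈ [-1.5, -0.1) ⇒ IN Λ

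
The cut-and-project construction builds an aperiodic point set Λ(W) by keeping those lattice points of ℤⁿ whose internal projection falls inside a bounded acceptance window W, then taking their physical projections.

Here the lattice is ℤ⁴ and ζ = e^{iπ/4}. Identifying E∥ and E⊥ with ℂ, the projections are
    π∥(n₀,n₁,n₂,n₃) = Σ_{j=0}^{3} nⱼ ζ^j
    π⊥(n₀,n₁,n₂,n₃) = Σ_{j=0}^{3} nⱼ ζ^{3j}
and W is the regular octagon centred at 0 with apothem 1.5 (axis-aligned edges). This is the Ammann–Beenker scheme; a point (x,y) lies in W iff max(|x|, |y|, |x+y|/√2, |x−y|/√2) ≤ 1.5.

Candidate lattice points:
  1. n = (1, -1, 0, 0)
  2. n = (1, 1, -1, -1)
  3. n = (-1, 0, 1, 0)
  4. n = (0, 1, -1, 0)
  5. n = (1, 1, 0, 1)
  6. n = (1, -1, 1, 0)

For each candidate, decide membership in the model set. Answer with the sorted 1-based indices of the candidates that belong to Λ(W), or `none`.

π⊥(n) = n₀ + n₁ζ³ + n₂ζ⁶ + n₃ζ⁹ where ζ = e^{iπ/4}.
#1 (1, -1, 0, 0): internal (1.707107, -0.707107); octagon support 1.707107 vs apothem 1.5 → ∉ W
#2 (1, 1, -1, -1): internal (-0.414214, 1.000000); octagon support 1.000000 vs apothem 1.5 → ∈ W
#3 (-1, 0, 1, 0): internal (-1.000000, -1.000000); octagon support 1.414214 vs apothem 1.5 → ∈ W
#4 (0, 1, -1, 0): internal (-0.707107, 1.707107); octagon support 1.707107 vs apothem 1.5 → ∉ W
#5 (1, 1, 0, 1): internal (1.000000, 1.414214); octagon support 1.707107 vs apothem 1.5 → ∉ W
#6 (1, -1, 1, 0): internal (1.707107, -1.707107); octagon support 2.414214 vs apothem 1.5 → ∉ W

2, 3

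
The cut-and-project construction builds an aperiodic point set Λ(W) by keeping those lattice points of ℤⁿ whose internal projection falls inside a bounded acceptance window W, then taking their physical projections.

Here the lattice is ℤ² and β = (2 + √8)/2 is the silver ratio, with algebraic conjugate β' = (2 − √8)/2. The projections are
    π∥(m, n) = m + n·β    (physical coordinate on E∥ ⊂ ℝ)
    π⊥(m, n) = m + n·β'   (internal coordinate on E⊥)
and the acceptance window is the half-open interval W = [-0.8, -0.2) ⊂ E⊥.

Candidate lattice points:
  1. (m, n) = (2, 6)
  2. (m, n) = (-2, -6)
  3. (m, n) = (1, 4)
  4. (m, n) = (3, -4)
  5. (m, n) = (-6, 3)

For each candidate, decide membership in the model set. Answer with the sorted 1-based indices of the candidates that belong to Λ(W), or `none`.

Numerically β ≈ 2.414214 and β' = −1/β ≈ -0.414214.
#1 (2,6): internal coord 2 + (6)·β' = -0.485281; -0.485281 ∈ [-0.8, -0.2) → IN Λ
#2 (-2,-6): internal coord -2 + (-6)·β' = +0.485281; +0.485281 ∉ [-0.8, -0.2) → out
#3 (1,4): internal coord 1 + (4)·β' = -0.656854; -0.656854 ∈ [-0.8, -0.2) → IN Λ
#4 (3,-4): internal coord 3 + (-4)·β' = +4.656854; +4.656854 ∉ [-0.8, -0.2) → out
#5 (-6,3): internal coord -6 + (3)·β' = -7.242641; -7.242641 ∉ [-0.8, -0.2) → out

1, 3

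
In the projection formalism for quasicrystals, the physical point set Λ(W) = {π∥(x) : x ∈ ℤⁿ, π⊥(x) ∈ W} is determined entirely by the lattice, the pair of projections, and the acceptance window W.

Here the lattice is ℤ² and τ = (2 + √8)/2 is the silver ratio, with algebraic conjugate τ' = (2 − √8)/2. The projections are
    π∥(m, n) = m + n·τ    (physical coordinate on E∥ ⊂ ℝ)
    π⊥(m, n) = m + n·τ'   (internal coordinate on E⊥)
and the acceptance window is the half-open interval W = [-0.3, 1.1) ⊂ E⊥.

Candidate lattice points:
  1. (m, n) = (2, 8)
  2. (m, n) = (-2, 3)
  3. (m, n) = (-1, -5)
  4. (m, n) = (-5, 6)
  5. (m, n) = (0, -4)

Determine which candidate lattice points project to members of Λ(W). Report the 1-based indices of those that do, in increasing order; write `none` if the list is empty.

Numerically τ ≈ 2.414214 and τ' = −1/τ ≈ -0.414214.
[1] lift (2,8): star map gives -1.313708; window check -0.3 ≤ -1.313708 < 1.1 is false → out
[2] lift (-2,3): star map gives -3.242641; window check -0.3 ≤ -3.242641 < 1.1 is false → out
[3] lift (-1,-5): star map gives 1.071068; window check -0.3 ≤ 1.071068 < 1.1 is true → IN Λ
[4] lift (-5,6): star map gives -7.485281; window check -0.3 ≤ -7.485281 < 1.1 is false → out
[5] lift (0,-4): star map gives 1.656854; window check -0.3 ≤ 1.656854 < 1.1 is false → out

3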